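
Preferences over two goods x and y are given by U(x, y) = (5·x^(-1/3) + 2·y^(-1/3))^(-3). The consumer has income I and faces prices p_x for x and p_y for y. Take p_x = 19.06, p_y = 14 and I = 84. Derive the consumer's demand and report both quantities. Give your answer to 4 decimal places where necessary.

x* = 3.007, y* = 1.9062

MRS = MU_x/MU_y = (5/2)·(y/x)^(4/3). Set equal to p_x/p_y.
Solve for the ratio: y/x = [(2/5)·p_x/p_y]^(0.75).
With the ratio pinned down, the budget gives x* = I/(p_x + p_y·(y/x)) and y* = (y/x)·x*.
Numerically y/x = 0.63393, so x* = 84/(19.06 + 14·0.63393) = 3.007 and y* = 0.63393·3.007 = 1.9062.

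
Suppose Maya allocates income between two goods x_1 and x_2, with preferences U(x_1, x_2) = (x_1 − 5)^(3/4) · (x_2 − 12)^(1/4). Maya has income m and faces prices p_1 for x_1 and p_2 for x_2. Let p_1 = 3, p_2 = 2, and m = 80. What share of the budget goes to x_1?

share on x_1 = 0.5719

MRS = 3·(x_2−12)/(x_1−5). Tangency with p_1/p_2 gives x_2−12 = (1/3)·(p_1/p_2)·(x_1−5).
Substituting into the budget: x_1* = 5 + 0.75·(m − 5·p_1 − 12·p_2)/p_1, and x_2* = 12 + 0.25·(…)/p_2.
Discretionary income = 80 − 5·3 − 12·2 = 41; x_1* = 5 + 0.75·41/3 = 15.25; x_2* = 12 + 0.25·41/2 = 17.125.
Expenditure on x_1: 3·15.25 = 45.75; share = 0.5719.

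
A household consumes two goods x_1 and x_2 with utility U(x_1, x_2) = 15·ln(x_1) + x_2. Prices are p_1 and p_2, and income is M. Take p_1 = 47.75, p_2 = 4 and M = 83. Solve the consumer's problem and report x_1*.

x_1* = 1.2565

MU_x_1 = 15/x_1, MU_x_2 = 1. Tangency: 15/x_1 = p_1/p_2.
So x_1*(p_1,p_2) = 15·p_2/p_1, independent of income; and x_2* = (M − 15·p_2)/p_2.
At the given prices: x_1* = 15·4/47.75 = 1.2565.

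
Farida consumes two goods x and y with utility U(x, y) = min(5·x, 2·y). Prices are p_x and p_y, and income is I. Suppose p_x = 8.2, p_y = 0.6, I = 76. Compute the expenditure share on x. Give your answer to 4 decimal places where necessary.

share on x = 0.8454

Demand: x*(p_x,p_y,I) = 2·I/(2·p_x + 5·p_y), y* = 5·I/(2·p_x + 5·p_y).
Here 2·8.2 + 5·0.6 = 19.4, giving x* = 7.8351 and y* = 19.5876.
Expenditure on x: 8.2·7.8351 = 64.2474; share = 0.8454.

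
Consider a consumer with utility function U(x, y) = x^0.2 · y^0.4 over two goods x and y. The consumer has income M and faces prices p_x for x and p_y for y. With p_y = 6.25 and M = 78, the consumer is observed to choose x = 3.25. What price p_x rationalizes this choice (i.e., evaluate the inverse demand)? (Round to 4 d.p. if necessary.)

p_x = 8

Tangency: MRS = (1/2)·y/x = p_x/p_y.
Rearranging, p_y·y = 2·p_x·x. Substituting into the budget gives p_x·x·(1 + 2) = M.
Demand: x*(p_x,p_y,M) = 1/3·M/p_x and y* = 2/3·M/p_y.
Set x* = 3.25 in the demand function and solve for p_x: p_x = 8.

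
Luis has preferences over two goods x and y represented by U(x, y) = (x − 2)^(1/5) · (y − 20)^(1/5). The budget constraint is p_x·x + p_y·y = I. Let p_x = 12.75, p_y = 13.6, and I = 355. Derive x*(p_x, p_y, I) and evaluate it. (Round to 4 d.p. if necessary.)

MRS = (y−20)/(x−2). Tangency with p_x/p_y gives y−20 = (p_x/p_y)·(x−2).
Substituting into the budget: x* = 2 + 0.5·(I − 2·p_x − 20·p_y)/p_x, and y* = 20 + 0.5·(…)/p_y.
Discretionary income = 355 − 2·12.75 − 20·13.6 = 57.5; x* = 2 + 0.5·57.5/12.75 = 4.2549.

x* = 4.2549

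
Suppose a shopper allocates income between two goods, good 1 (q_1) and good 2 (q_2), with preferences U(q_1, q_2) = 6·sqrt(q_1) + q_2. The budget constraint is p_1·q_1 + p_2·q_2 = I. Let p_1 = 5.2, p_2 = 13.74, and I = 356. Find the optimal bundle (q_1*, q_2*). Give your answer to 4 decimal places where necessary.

q_1* = 62.8361, q_2* = 2.129

Utility is quasi-linear in q_2; the FOC for q_1 is 3/√q_1 = p_1/p_2.
Thus q_1* = (3·p_2/p_1)² — independent of I — with the rest of income spent on q_2.
Plugging in: q_1* = (3·13.74/5.2)² = 62.8361, q_2* = 2.129.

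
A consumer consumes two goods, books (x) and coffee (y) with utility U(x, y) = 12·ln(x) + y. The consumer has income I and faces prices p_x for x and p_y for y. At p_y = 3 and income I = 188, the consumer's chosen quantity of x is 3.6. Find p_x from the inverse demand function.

Set MRS = p_x/p_y: (12/x)/1 = p_x/p_y.
So x*(p_x,p_y) = 12·p_y/p_x, independent of income; and y* = (I − 12·p_y)/p_y.
Set x* = 3.6 in the demand function and solve for p_x: p_x = 10.

p_x = 10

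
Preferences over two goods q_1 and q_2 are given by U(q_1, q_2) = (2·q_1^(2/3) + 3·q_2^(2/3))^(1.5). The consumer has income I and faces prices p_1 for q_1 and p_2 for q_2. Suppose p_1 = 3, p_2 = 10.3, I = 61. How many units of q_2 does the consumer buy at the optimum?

From the CES first-order condition, (2/3)·(q_2/q_1)^(1/3) = p_1/p_2.
Solve for the ratio: q_2/q_1 = [(3/2)·p_1/p_2]^(3).
With the ratio pinned down, the budget gives q_1* = I/(p_1 + p_2·(q_2/q_1)) and q_2* = (q_2/q_1)·q_1*.
Numerically q_2/q_1 = 0.083392, so q_1* = 61/(3 + 10.3·0.083392) = 15.8074 and q_2* = 0.083392·15.8074 = 1.3182.

q_2* = 1.3182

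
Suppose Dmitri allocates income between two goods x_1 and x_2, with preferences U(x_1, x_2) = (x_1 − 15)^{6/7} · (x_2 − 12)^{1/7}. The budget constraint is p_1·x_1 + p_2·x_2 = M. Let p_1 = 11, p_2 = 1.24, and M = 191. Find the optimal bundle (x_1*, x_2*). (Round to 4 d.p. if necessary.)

x_1* = 15.8665, x_2* = 13.2811

Let x_1' = x_1−15, x_2' = x_2−12. MRS = 6·x_2'/x_1' = p_1/p_2.
After buying the subsistence bundle (15, 12), a share 6/7 of the remaining income goes to x_1: x_1* = 15 + 6/7·(M − 15p_1 − 12p_2)/p_1.
Discretionary income = 191 − 15·11 − 12·1.24 = 11.12; x_1* = 15 + 6/7·11.12/11 = 15.8665; x_2* = 12 + 1/7·11.12/1.24 = 13.2811.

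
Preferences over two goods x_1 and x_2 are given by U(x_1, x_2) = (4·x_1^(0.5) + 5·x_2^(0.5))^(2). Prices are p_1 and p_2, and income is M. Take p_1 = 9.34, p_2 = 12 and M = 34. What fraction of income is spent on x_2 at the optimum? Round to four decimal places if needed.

Numerically x_2/x_1 = 0.946567, so x_1* = 34/(9.34 + 12·0.946567) = 1.6426 and x_2* = 0.946567·1.6426 = 1.5548.
Expenditure on x_2: 12·1.5548 = 18.658; share = 0.5488.

share on x_2 = 0.5488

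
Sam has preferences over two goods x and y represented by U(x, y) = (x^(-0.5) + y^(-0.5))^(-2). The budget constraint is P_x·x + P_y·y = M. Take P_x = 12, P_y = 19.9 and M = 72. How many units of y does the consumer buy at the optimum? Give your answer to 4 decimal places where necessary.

MU_x ∝ x^(-1.5), MU_y ∝ y^(-1.5), so MRS = (y/x)^(1.5) = P_x/P_y.
Hence y/x = (P_x/P_y)^(1/(1.5)), i.e. raised to the 2/3 power.
With the ratio pinned down, the budget gives x* = M/(P_x + P_y·(y/x)) and y* = (y/x)·x*.
Numerically y/x = 0.71376, so x* = 72/(12 + 19.9·0.71376) = 2.7477 and y* = 0.71376·2.7477 = 1.9612.

y* = 1.9612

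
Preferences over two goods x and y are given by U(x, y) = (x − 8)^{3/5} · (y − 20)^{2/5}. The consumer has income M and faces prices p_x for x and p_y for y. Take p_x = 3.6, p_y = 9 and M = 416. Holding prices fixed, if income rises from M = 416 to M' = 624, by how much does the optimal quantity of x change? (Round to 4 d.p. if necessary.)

Δx* = 34.6667

Substituting into the budget: x* = 8 + 0.6·(M − 8·p_x − 20·p_y)/p_x, and y* = 20 + 0.4·(…)/p_y.
Discretionary income = 416 − 8·3.6 − 20·9 = 207.2; x* = 8 + 0.6·207.2/3.6 = 42.5333.
At M' = 624: x* = 77.2. Change: 77.2 − 42.5333 = 34.6667.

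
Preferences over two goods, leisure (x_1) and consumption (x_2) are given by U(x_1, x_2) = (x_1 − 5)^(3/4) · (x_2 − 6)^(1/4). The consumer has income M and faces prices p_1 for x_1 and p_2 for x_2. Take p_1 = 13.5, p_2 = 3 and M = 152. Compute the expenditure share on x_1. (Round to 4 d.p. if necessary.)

MRS = 3·(x_2−6)/(x_1−5). Tangency with p_1/p_2 gives x_2−6 = (1/3)·(p_1/p_2)·(x_1−5).
After buying the subsistence bundle (5, 6), a share 0.75 of the remaining income goes to x_1: x_1* = 5 + 0.75·(M − 5p_1 − 6p_2)/p_1.
Discretionary income = 152 − 5·13.5 − 6·3 = 66.5; x_1* = 5 + 0.75·66.5/13.5 = 8.6944; x_2* = 6 + 0.25·66.5/3 = 11.5417.
Expenditure on x_1: 13.5·8.6944 = 117.375; share = 0.7722.

share on x_1 = 0.7722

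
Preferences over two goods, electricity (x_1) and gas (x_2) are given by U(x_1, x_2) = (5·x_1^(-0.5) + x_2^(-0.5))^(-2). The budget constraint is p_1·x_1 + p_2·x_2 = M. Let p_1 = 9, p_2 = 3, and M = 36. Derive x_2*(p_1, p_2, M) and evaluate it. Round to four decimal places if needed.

x_2* = 2.3001

MU_x_1 ∝ 5·x_1^(-1.5), MU_x_2 ∝ x_2^(-1.5), so MRS = 5·(x_2/x_1)^(1.5) = p_1/p_2.
Solve for the ratio: x_2/x_1 = [(1/5)·p_1/p_2]^(2/3).
Substitute x_2 = (x_2/x_1)·x_1 into the budget: x_1* = M/(p_1 + p_2·(x_2/x_1)).
Numerically x_2/x_1 = 0.711379, so x_1* = 36/(9 + 3·0.711379) = 3.2333 and x_2* = 0.711379·3.2333 = 2.3001.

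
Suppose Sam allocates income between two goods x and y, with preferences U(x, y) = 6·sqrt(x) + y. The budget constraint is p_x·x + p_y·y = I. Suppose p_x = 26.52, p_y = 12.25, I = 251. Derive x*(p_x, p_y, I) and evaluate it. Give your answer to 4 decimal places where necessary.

Plugging in: x* = (3·12.25/26.52)² = 1.9203.

x* = 1.9203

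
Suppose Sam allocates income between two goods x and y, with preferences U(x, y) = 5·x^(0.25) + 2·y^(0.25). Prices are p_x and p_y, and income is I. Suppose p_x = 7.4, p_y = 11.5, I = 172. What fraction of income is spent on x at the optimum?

MRS = MU_x/MU_y = (5/2)·(y/x)^(0.75). Set equal to p_x/p_y.
Hence y/x = ((2/5)·p_x/p_y)^(1/(0.75)), i.e. raised to the 4/3 power.
Substitute y = (y/x)·x into the budget: x* = I/(p_x + p_y·(y/x)).
Numerically y/x = 0.163729, so x* = 172/(7.4 + 11.5·0.163729) = 18.5287 and y* = 0.163729·18.5287 = 3.0337.
Expenditure on x: 7.4·18.5287 = 137.1126; share = 0.7972.

share on x = 0.7972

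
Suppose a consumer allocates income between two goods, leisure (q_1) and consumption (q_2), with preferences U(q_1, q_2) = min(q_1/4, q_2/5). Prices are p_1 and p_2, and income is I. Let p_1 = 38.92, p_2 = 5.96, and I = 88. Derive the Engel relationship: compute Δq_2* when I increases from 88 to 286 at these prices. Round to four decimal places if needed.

With perfect complements, no substitution: consume in ratio q_1:q_2 = 4:5.
Budget: p_1·q_1 + p_2·(5/4)·q_1 = I, so (4·p_1 + 5·p_2)·q_1 = 4·I.
Demand: q_1*(p_1,p_2,I) = 4·I/(4·p_1 + 5·p_2), q_2* = 5·I/(4·p_1 + 5·p_2).
Here 4·38.92 + 5·5.96 = 185.48, giving q_2* = 2.3722.
At I' = 286: q_2* = 7.7097. Change: 7.7097 − 2.3722 = 5.3375.

Δq_2* = 5.3375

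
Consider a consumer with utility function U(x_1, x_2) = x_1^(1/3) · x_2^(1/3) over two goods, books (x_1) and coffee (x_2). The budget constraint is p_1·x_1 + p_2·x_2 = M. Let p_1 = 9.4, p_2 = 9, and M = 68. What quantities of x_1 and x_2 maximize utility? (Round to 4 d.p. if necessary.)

The MRS is x_2/x_1. Set MRS = p_1/p_2.
Rearranging, p_2·x_2 = p_1·x_1. Substituting into the budget gives p_1·x_1·(1 + 1) = M.
Demand: x_1*(p_1,p_2,M) = 0.5·M/p_1 and x_2* = 0.5·M/p_2.
At p_1=9.4, p_2=9, M=68: x_1* = 0.5·68/9.4 = 3.617, x_2* = 3.7778.

x_1* = 3.617, x_2* = 3.7778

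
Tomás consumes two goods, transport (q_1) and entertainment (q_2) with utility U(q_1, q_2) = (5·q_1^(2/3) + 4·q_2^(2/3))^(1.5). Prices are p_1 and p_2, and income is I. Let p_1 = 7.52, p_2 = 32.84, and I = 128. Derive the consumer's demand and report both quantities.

MRS = MU_q_1/MU_q_2 = (5/4)·(q_2/q_1)^(1/3). Set equal to p_1/p_2.
Hence q_2/q_1 = ((4/5)·p_1/p_2)^(1/(1/3)), i.e. raised to the 3 power.
Substitute q_2 = (q_2/q_1)·q_1 into the budget: q_1* = I/(p_1 + p_2·(q_2/q_1)).
Numerically q_2/q_1 = 0.006148, so q_1* = 128/(7.52 + 32.84·0.006148) = 16.5763 and q_2* = 0.006148·16.5763 = 0.1019.

q_1* = 16.5763, q_2* = 0.1019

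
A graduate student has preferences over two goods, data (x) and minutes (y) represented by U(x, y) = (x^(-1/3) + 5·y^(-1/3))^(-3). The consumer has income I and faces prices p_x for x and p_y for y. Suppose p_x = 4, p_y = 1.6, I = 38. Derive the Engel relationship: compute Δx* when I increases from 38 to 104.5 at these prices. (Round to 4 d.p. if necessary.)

From the CES first-order condition, (1/5)·(y/x)^(4/3) = p_x/p_y.
Hence y/x = (5·p_x/p_y)^(1/(4/3)), i.e. raised to the 0.75 power.
With the ratio pinned down, the budget gives x* = I/(p_x + p_y·(y/x)) and y* = (y/x)·x*.
Numerically y/x = 6.64787, so x* = 38/(4 + 1.6·6.64787) = 2.5962.
At I' = 104.5: x* = 7.1396. Change: 7.1396 − 2.5962 = 4.5434.

Δx* = 4.5434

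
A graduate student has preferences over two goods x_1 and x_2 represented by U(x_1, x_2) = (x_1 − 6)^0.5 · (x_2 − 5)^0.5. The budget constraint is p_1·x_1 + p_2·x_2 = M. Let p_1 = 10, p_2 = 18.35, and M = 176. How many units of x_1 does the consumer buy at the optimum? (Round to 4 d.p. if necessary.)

This is Cobb-Douglas in (x_1−6, x_2−5): tangency gives 0.5·p_2·(x_2−5) = 0.5·p_1·(x_1−6).
After buying the subsistence bundle (6, 5), a share 0.5 of the remaining income goes to x_1: x_1* = 6 + 0.5·(M − 6p_1 − 5p_2)/p_1.
Discretionary income = 176 − 6·10 − 5·18.35 = 24.25; x_1* = 6 + 0.5·24.25/10 = 7.2125.

x_1* = 7.2125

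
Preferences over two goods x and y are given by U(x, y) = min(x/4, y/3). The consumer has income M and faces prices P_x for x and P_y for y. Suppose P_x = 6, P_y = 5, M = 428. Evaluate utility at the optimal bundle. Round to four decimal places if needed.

Leontief preferences: the optimum is at the kink where x/4 = y/3, i.e. y = (3/4)·x.
Budget: P_x·x + P_y·(3/4)·x = M, so (4·P_x + 3·P_y)·x = 4·M.
Demand: x*(P_x,P_y,M) = 4·M/(4·P_x + 3·P_y), y* = 3·M/(4·P_x + 3·P_y).
Here 4·6 + 3·5 = 39, giving x* = 43.8974 and y* = 32.9231.
Utility at the optimum: U(43.8974, 32.9231) = 10.9744.

V = 10.9744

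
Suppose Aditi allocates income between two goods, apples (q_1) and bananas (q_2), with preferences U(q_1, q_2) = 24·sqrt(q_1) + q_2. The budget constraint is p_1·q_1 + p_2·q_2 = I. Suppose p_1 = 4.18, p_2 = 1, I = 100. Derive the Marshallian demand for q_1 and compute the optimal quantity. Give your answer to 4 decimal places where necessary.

q_1* = 8.2416

Set MRS = p_1/p_2: 12·q_1^(−1/2) = p_1/p_2.
Thus q_1* = (12·p_2/p_1)² — independent of I — with the rest of income spent on q_2.
Plugging in: q_1* = (12·1/4.18)² = 8.2416.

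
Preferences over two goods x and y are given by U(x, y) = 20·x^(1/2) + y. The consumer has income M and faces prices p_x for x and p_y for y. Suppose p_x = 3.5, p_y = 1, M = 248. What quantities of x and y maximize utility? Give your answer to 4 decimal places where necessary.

x* = 8.1633, y* = 219.4286

Plugging in: x* = (10·1/3.5)² = 8.1633, y* = 219.4286.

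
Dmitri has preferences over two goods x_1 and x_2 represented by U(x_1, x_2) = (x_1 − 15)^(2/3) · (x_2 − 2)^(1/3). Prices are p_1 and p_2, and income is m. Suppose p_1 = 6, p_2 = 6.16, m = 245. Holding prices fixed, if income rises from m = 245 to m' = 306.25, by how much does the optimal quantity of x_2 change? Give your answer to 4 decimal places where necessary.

This is Cobb-Douglas in (x_1−15, x_2−2): tangency gives 2/3·p_2·(x_2−2) = 1/3·p_1·(x_1−15).
Substituting into the budget: x_1* = 15 + 2/3·(m − 15·p_1 − 2·p_2)/p_1, and x_2* = 2 + 1/3·(…)/p_2.
Discretionary income = 245 − 15·6 − 2·6.16 = 142.68; x_2* = 2 + 1/3·142.68/6.16 = 9.7208.
At m' = 306.25: x_2* = 13.0352. Change: 13.0352 − 9.7208 = 3.3144.

Δx_2* = 3.3144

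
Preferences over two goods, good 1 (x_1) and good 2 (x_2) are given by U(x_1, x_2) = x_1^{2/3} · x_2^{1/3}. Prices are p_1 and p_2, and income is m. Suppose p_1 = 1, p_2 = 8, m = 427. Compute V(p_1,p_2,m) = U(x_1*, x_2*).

V = 112.97

Tangency: MRS = 2·x_2/x_1 = p_1/p_2.
Rearranging, p_2·x_2 = (1/2)·p_1·x_1. Substituting into the budget gives p_1·x_1·(1 + (1/2)) = m.
Demand: x_1*(p_1,p_2,m) = 2/3·m/p_1 and x_2* = 1/3·m/p_2.
At p_1=1, p_2=8, m=427: x_1* = 2/3·427/1 = 284.6667, x_2* = 17.7917.
Utility at the optimum: U(284.6667, 17.7917) = 112.97.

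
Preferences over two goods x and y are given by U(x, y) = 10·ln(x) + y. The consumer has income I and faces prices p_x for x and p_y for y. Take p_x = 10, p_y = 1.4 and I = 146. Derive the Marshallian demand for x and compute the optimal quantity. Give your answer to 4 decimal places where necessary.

x* = 1.4

At the given prices: x* = 10·1.4/10 = 1.4.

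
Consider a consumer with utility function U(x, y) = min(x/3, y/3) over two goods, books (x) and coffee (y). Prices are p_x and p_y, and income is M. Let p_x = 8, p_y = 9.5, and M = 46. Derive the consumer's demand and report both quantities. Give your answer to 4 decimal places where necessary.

With perfect complements, no substitution: consume in ratio x:y = 3:3.
Budget: p_x·x + p_y·x = M, so (3·p_x + 3·p_y)·x = 3·M.
Demand: x*(p_x,p_y,M) = 3·M/(3·p_x + 3·p_y), y* = 3·M/(3·p_x + 3·p_y).
Here 3·8 + 3·9.5 = 52.5, giving x* = 2.6286 and y* = 2.6286.

x* = 2.6286, y* = 2.6286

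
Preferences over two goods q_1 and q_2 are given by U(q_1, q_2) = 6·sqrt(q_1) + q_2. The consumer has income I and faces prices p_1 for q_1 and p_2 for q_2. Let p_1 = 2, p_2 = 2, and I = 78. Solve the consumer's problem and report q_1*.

MU_q_1 = 3/√q_1, MU_q_2 = 1. Tangency: 3/√q_1 = p_1/p_2.
Thus q_1* = (3·p_2/p_1)² — independent of I — with the rest of income spent on q_2.
Plugging in: q_1* = (3·2/2)² = 9.

q_1* = 9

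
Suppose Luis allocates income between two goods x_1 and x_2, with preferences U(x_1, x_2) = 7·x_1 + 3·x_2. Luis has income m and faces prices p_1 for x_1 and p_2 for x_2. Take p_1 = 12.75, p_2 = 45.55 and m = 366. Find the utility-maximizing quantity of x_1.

Perfect substitutes: compare marginal utility per dollar. 7/p_1 vs 3/p_2 → 0.549 vs 0.0659.
x_1 gives more utility per dollar, so spend all income on x_1: x_1* = m/p_1, x_2* = 0.
Numerically: x_1* = 28.7059, x_2* = 0.

x_1* = 28.7059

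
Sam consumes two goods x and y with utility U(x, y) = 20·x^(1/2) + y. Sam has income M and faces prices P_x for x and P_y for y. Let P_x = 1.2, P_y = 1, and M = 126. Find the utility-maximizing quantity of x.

x* = 69.4444

Plugging in: x* = (10·1/1.2)² = 69.4444.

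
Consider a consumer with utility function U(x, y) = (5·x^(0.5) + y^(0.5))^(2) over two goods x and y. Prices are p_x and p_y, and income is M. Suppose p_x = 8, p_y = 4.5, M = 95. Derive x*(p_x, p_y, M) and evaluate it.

MRS = MU_x/MU_y = 5·(y/x)^(0.5). Set equal to p_x/p_y.
Hence y/x = ((1/5)·p_x/p_y)^(1/(0.5)), i.e. raised to the 2 power.
With the ratio pinned down, the budget gives x* = M/(p_x + p_y·(y/x)) and y* = (y/x)·x*.
Numerically y/x = 0.12642, so x* = 95/(8 + 4.5·0.12642) = 11.0866.

x* = 11.0866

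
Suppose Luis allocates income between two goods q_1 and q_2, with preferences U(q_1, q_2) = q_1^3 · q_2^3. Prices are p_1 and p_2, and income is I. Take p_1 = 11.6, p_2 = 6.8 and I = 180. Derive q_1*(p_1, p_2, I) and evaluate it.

Tangency: MRS = q_2/q_1 = p_1/p_2.
Rearranging, p_2·q_2 = p_1·q_1. Substituting into the budget gives p_1·q_1·(1 + 1) = I.
Demand: q_1*(p_1,p_2,I) = 0.5·I/p_1 and q_2* = 0.5·I/p_2.
At p_1=11.6, p_2=6.8, I=180: q_1* = 0.5·180/11.6 = 7.7586.

q_1* = 7.7586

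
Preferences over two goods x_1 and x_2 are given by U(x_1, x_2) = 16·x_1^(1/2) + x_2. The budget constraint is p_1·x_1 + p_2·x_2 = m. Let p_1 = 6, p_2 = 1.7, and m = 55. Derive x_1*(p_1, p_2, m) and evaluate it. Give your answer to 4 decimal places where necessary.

x_1* = 5.1378

MU_x_1 = 8/√x_1, MU_x_2 = 1. Tangency: 8/√x_1 = p_1/p_2.
Thus x_1* = (8·p_2/p_1)² — independent of m — with the rest of income spent on x_2.
Plugging in: x_1* = (8·1.7/6)² = 5.1378.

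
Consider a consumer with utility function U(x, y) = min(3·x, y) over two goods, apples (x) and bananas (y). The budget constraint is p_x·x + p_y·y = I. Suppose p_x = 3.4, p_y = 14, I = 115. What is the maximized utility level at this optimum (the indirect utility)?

V = 7.5991

Leontief preferences: the optimum is at the kink where x/1 = y/3, i.e. y = 3·x.
Budget: p_x·x + p_y·3·x = I, so (p_x + 3·p_y)·x = I.
Demand: x*(p_x,p_y,I) = I/(p_x + 3·p_y), y* = 3·I/(p_x + 3·p_y).
Here 3.4 + 3·14 = 45.4, giving x* = 2.533 and y* = 7.5991.
Utility at the optimum: U(2.533, 7.5991) = 7.5991.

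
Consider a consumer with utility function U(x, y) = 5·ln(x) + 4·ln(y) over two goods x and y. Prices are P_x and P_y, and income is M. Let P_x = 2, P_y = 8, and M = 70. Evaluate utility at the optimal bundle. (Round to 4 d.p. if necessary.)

At P_x=2, P_y=8, M=70: x* = 5/9·70/2 = 19.4444, y* = 3.8889.
Utility at the optimum: U(19.4444, 3.8889) = 20.2703.

V = 20.2703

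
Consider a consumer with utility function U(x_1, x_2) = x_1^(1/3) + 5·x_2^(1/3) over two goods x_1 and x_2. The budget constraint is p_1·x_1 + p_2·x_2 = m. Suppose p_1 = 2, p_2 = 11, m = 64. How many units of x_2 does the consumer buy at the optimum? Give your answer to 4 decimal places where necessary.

x_2* = 4.8094

MU_x_1 ∝ x_1^(-2/3), MU_x_2 ∝ 5·x_2^(-2/3), so MRS = (1/5)·(x_2/x_1)^(2/3) = p_1/p_2.
Solve for the ratio: x_2/x_1 = [5·p_1/p_2]^(1.5).
Substitute x_2 = (x_2/x_1)·x_1 into the budget: x_1* = m/(p_1 + p_2·(x_2/x_1)).
Numerically x_2/x_1 = 0.866784, so x_1* = 64/(2 + 11·0.866784) = 5.5485 and x_2* = 0.866784·5.5485 = 4.8094.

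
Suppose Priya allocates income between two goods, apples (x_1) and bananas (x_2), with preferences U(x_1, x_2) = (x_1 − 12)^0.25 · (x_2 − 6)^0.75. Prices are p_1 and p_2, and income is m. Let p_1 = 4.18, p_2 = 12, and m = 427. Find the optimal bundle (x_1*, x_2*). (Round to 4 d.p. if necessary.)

Let x_1' = x_1−12, x_2' = x_2−6. MRS = (1/3)·x_2'/x_1' = p_1/p_2.
After buying the subsistence bundle (12, 6), a share 0.25 of the remaining income goes to x_1: x_1* = 12 + 0.25·(m − 12p_1 − 6p_2)/p_1.
Discretionary income = 427 − 12·4.18 − 6·12 = 304.84; x_1* = 12 + 0.25·304.84/4.18 = 30.2321; x_2* = 6 + 0.75·304.84/12 = 25.0525.

x_1* = 30.2321, x_2* = 25.0525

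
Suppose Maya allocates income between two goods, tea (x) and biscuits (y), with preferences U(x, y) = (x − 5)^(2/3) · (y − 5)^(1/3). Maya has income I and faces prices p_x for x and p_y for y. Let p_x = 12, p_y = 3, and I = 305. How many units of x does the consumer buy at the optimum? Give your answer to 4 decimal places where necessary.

MRS = 2·(y−5)/(x−5). Tangency with p_x/p_y gives y−5 = (1/2)·(p_x/p_y)·(x−5).
After buying the subsistence bundle (5, 5), a share 2/3 of the remaining income goes to x: x* = 5 + 2/3·(I − 5p_x − 5p_y)/p_x.
Discretionary income = 305 − 5·12 − 5·3 = 230; x* = 5 + 2/3·230/12 = 17.7778.

x* = 17.7778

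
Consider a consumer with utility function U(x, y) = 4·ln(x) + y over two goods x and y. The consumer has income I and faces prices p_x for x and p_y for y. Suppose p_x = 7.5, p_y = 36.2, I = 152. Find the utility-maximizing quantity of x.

x* = 19.3067

Set MRS = p_x/p_y: (4/x)/1 = p_x/p_y.
So x*(p_x,p_y) = 4·p_y/p_x, independent of income; and y* = (I − 4·p_y)/p_y.
At the given prices: x* = 4·36.2/7.5 = 19.3067.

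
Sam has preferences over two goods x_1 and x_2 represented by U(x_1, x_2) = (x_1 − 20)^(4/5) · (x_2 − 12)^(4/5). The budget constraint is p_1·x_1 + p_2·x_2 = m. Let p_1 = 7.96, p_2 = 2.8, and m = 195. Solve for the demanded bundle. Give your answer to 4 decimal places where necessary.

MRS = (x_2−12)/(x_1−20). Tangency with p_1/p_2 gives x_2−12 = (p_1/p_2)·(x_1−20).
After buying the subsistence bundle (20, 12), a share 0.5 of the remaining income goes to x_1: x_1* = 20 + 0.5·(m − 20p_1 − 12p_2)/p_1.
Discretionary income = 195 − 20·7.96 − 12·2.8 = 2.2; x_1* = 20 + 0.5·2.2/7.96 = 20.1382; x_2* = 12 + 0.5·2.2/2.8 = 12.3929.

x_1* = 20.1382, x_2* = 12.3929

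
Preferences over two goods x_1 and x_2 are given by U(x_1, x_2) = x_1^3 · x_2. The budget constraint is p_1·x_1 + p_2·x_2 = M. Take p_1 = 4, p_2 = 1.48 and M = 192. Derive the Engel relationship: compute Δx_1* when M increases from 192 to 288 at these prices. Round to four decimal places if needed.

Δx_1* = 18

MU_x_1/MU_x_2 = (3·x_2)/(x_1); tangency sets this equal to p_1/p_2.
So 3·p_2·x_2 = p_1·x_1; combined with the budget, a share 0.75 of income goes to x_1.
Demand: x_1*(p_1,p_2,M) = 0.75·M/p_1 and x_2* = 0.25·M/p_2.
At p_1=4, p_2=1.48, M=192: x_1* = 0.75·192/4 = 36.
At M' = 288: x_1* = 54. Change: 54 − 36 = 18.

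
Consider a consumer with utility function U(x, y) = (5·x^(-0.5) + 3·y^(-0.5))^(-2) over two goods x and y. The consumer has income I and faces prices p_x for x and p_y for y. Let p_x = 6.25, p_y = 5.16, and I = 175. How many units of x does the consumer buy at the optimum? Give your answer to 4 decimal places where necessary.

x* = 16.7931

MU_x ∝ 5·x^(-1.5), MU_y ∝ 3·y^(-1.5), so MRS = (5/3)·(y/x)^(1.5) = p_x/p_y.
Hence y/x = ((3/5)·p_x/p_y)^(1/(1.5)), i.e. raised to the 2/3 power.
With the ratio pinned down, the budget gives x* = I/(p_x + p_y·(y/x)) and y* = (y/x)·x*.
Numerically y/x = 0.808328, so x* = 175/(6.25 + 5.16·0.808328) = 16.7931.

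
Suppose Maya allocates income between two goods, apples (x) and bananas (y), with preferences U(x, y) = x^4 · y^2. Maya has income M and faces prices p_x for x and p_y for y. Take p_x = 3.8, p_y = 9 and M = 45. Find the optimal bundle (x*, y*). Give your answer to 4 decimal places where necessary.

The MRS is 2·y/x. Set MRS = p_x/p_y.
So 4·p_y·y = 2·p_x·x; combined with the budget, a share 2/3 of income goes to x.
Demand: x*(p_x,p_y,M) = 2/3·M/p_x and y* = 1/3·M/p_y.
At p_x=3.8, p_y=9, M=45: x* = 2/3·45/3.8 = 7.8947, y* = 1.6667.

x* = 7.8947, y* = 1.6667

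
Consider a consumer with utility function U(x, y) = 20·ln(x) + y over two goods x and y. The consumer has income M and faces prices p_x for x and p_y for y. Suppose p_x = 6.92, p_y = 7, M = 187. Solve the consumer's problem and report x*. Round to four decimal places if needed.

x* = 20.2312

Set MRS = p_x/p_y: (20/x)/1 = p_x/p_y.
So x*(p_x,p_y) = 20·p_y/p_x, independent of income; and y* = (M − 20·p_y)/p_y.
At the given prices: x* = 20·7/6.92 = 20.2312.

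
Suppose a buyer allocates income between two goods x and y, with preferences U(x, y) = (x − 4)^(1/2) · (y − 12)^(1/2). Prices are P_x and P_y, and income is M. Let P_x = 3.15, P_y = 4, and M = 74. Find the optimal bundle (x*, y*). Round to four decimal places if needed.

This is Cobb-Douglas in (x−4, y−12): tangency gives 0.5·P_y·(y−12) = 0.5·P_x·(x−4).
After buying the subsistence bundle (4, 12), a share 0.5 of the remaining income goes to x: x* = 4 + 0.5·(M − 4P_x − 12P_y)/P_x.
Discretionary income = 74 − 4·3.15 − 12·4 = 13.4; x* = 4 + 0.5·13.4/3.15 = 6.127; y* = 12 + 0.5·13.4/4 = 13.675.

x* = 6.127, y* = 13.675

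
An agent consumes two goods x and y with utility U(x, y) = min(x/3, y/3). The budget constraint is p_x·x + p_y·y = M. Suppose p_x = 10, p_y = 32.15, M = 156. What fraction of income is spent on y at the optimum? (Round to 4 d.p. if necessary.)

share on y = 0.7628

With perfect complements, no substitution: consume in ratio x:y = 3:3.
Budget: p_x·x + p_y·x = M, so (3·p_x + 3·p_y)·x = 3·M.
Demand: x*(p_x,p_y,M) = 3·M/(3·p_x + 3·p_y), y* = 3·M/(3·p_x + 3·p_y).
Here 3·10 + 3·32.15 = 126.45, giving x* = 3.7011 and y* = 3.7011.
Expenditure on y: 32.15·3.7011 = 118.9893; share = 0.7628.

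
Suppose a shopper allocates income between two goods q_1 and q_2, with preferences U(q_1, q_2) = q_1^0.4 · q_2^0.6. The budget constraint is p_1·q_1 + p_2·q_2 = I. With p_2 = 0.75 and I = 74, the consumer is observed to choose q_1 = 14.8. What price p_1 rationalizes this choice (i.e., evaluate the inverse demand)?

p_1 = 2

MU_q_1/MU_q_2 = (0.4·q_2)/(0.6·q_1); tangency sets this equal to p_1/p_2.
So 0.4·p_2·q_2 = 0.6·p_1·q_1; combined with the budget, a share 0.4 of income goes to q_1.
Demand: q_1*(p_1,p_2,I) = 0.4·I/p_1 and q_2* = 0.6·I/p_2.
Set q_1* = 14.8 in the demand function and solve for p_1: p_1 = 2.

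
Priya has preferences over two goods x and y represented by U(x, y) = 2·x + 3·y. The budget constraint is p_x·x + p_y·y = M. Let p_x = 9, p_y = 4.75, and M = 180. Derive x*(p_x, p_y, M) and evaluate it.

x* = 0

Linear utility — the consumer picks whichever good has higher MU/price: 2/9 = 0.2222 vs 3/4.75 = 0.6316.
y gives more utility per dollar, so spend all income on y: y* = M/p_y, x* = 0.
Numerically: x* = 0, y* = 37.8947.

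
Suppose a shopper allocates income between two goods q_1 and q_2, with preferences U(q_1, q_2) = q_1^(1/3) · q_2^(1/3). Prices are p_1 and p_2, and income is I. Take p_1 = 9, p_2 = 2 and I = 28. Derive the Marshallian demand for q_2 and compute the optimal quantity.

The MRS is q_2/q_1. Set MRS = p_1/p_2.
So 1/3·p_2·q_2 = 1/3·p_1·q_1; combined with the budget, a share 0.5 of income goes to q_1.
Demand: q_1*(p_1,p_2,I) = 0.5·I/p_1 and q_2* = 0.5·I/p_2.
At p_1=9, p_2=2, I=28: q_2* = 0.5·28/2 = 7.

q_2* = 7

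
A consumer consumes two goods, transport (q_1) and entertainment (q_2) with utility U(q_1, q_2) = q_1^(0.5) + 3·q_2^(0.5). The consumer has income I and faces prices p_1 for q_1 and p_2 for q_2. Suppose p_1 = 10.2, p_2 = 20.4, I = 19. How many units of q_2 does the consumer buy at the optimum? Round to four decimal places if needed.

MRS = MU_q_1/MU_q_2 = (1/3)·(q_2/q_1)^(0.5). Set equal to p_1/p_2.
Solve for the ratio: q_2/q_1 = [3·p_1/p_2]^(2).
Substitute q_2 = (q_2/q_1)·q_1 into the budget: q_1* = I/(p_1 + p_2·(q_2/q_1)).
Numerically q_2/q_1 = 2.25, so q_1* = 19/(10.2 + 20.4·2.25) = 0.3387 and q_2* = 2.25·0.3387 = 0.762.

q_2* = 0.762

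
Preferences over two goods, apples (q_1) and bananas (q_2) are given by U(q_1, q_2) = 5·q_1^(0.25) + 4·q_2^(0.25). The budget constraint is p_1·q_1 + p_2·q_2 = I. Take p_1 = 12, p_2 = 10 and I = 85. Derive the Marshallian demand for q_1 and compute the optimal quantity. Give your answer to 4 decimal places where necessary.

q_1* = 3.959

From the CES first-order condition, (5/4)·(q_2/q_1)^(0.75) = p_1/p_2.
Hence q_2/q_1 = ((4/5)·p_1/p_2)^(1/(0.75)), i.e. raised to the 4/3 power.
With the ratio pinned down, the budget gives q_1* = I/(p_1 + p_2·(q_2/q_1)) and q_2* = (q_2/q_1)·q_1*.
Numerically q_2/q_1 = 0.947025, so q_1* = 85/(12 + 10·0.947025) = 3.959.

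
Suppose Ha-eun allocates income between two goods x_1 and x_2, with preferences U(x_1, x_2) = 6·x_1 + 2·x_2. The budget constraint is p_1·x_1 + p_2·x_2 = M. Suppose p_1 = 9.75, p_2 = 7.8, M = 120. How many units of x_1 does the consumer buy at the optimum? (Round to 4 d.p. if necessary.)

Perfect substitutes: compare marginal utility per dollar. 6/p_1 vs 2/p_2 → 0.6154 vs 0.2564.
x_1 gives more utility per dollar, so spend all income on x_1: x_1* = M/p_1, x_2* = 0.
Numerically: x_1* = 12.3077, x_2* = 0.

x_1* = 12.3077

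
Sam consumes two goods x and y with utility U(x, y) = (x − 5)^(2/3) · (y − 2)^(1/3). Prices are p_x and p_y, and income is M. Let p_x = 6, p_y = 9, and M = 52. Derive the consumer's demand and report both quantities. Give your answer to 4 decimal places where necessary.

x* = 5.4444, y* = 2.1481

Discretionary income = 52 − 5·6 − 2·9 = 4; x* = 5 + 2/3·4/6 = 5.4444; y* = 2 + 1/3·4/9 = 2.1481.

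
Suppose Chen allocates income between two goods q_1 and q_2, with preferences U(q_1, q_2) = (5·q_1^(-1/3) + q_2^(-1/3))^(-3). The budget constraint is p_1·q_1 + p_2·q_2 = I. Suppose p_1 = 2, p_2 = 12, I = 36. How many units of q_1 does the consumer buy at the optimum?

q_1* = 12.261

Numerically q_2/q_1 = 0.078012, so q_1* = 36/(2 + 12·0.078012) = 12.261.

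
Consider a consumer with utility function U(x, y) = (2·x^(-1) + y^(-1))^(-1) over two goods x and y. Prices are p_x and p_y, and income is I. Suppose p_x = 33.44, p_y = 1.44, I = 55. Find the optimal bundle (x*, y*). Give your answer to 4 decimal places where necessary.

x* = 1.4343, y* = 4.8873

MU_x ∝ 2·x^(-2), MU_y ∝ y^(-2), so MRS = 2·(y/x)^(2) = p_x/p_y.
Solve for the ratio: y/x = [(1/2)·p_x/p_y]^(0.5).
Substitute y = (y/x)·x into the budget: x* = I/(p_x + p_y·(y/x)).
Numerically y/x = 3.407508, so x* = 55/(33.44 + 1.44·3.407508) = 1.4343 and y* = 3.407508·1.4343 = 4.8873.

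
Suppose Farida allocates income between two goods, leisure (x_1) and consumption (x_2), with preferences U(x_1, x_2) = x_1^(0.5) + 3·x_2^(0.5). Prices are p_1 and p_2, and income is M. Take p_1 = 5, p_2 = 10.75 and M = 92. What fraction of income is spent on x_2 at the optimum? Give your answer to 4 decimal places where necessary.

Substitute x_2 = (x_2/x_1)·x_1 into the budget: x_1* = M/(p_1 + p_2·(x_2/x_1)).
Numerically x_2/x_1 = 1.946998, so x_1* = 92/(5 + 10.75·1.946998) = 3.548 and x_2* = 1.946998·3.548 = 6.9079.
Expenditure on x_2: 10.75·6.9079 = 74.2601; share = 0.8072.

share on x_2 = 0.8072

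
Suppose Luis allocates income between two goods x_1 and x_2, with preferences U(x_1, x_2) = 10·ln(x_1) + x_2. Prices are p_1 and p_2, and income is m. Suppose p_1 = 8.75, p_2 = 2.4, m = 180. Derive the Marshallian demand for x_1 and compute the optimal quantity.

x_1* = 2.7429

So x_1*(p_1,p_2) = 10·p_2/p_1, independent of income; and x_2* = (m − 10·p_2)/p_2.
At the given prices: x_1* = 10·2.4/8.75 = 2.7429.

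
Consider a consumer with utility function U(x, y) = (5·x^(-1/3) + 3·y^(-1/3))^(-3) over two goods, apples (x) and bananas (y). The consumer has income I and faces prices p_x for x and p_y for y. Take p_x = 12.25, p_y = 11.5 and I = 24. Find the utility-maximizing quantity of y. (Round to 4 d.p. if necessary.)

y* = 0.8381

MU_x ∝ 5·x^(-4/3), MU_y ∝ 3·y^(-4/3), so MRS = (5/3)·(y/x)^(4/3) = p_x/p_y.
Solve for the ratio: y/x = [(3/5)·p_x/p_y]^(0.75).
Substitute y = (y/x)·x into the budget: x* = I/(p_x + p_y·(y/x)).
Numerically y/x = 0.714812, so x* = 24/(12.25 + 11.5·0.714812) = 1.1724 and y* = 0.714812·1.1724 = 0.8381.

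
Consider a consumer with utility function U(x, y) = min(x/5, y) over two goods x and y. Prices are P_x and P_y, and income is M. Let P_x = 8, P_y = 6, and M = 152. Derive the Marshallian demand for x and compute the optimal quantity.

x* = 16.5217

With perfect complements, no substitution: consume in ratio x:y = 5:1.
Budget: P_x·x + P_y·(1/5)·x = M, so (5·P_x + P_y)·x = 5·M.
Demand: x*(P_x,P_y,M) = 5·M/(5·P_x + P_y), y* = M/(5·P_x + P_y).
Here 5·8 + 6 = 46, giving x* = 16.5217.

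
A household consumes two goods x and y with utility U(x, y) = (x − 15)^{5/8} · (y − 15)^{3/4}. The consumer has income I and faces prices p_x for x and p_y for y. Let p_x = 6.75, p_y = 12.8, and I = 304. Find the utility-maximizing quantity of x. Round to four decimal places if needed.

x* = 15.7239

This is Cobb-Douglas in (x−15, y−15): tangency gives 0.625·p_y·(y−15) = 0.75·p_x·(x−15).
After buying the subsistence bundle (15, 15), a share 5/11 of the remaining income goes to x: x* = 15 + 5/11·(I − 15p_x − 15p_y)/p_x.
Discretionary income = 304 − 15·6.75 − 15·12.8 = 10.75; x* = 15 + 5/11·10.75/6.75 = 15.7239.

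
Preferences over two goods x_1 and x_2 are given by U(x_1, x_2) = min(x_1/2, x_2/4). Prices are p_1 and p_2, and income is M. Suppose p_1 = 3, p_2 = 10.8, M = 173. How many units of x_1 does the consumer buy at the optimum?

Leontief preferences: the optimum is at the kink where x_1/2 = x_2/4, i.e. x_2 = 2·x_1.
Budget: p_1·x_1 + p_2·2·x_1 = M, so (2·p_1 + 4·p_2)·x_1 = 2·M.
Demand: x_1*(p_1,p_2,M) = 2·M/(2·p_1 + 4·p_2), x_2* = 4·M/(2·p_1 + 4·p_2).
Here 2·3 + 4·10.8 = 49.2, giving x_1* = 7.0325.

x_1* = 7.0325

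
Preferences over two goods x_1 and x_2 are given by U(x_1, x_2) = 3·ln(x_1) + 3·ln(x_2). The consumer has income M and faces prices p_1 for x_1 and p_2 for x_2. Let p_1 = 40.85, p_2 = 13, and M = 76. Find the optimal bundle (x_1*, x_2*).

x_1* = 0.9302, x_2* = 2.9231

Tangency: MRS = x_2/x_1 = p_1/p_2.
So 3·p_2·x_2 = 3·p_1·x_1; combined with the budget, a share 0.5 of income goes to x_1.
Demand: x_1*(p_1,p_2,M) = 0.5·M/p_1 and x_2* = 0.5·M/p_2.
At p_1=40.85, p_2=13, M=76: x_1* = 0.5·76/40.85 = 0.9302, x_2* = 2.9231.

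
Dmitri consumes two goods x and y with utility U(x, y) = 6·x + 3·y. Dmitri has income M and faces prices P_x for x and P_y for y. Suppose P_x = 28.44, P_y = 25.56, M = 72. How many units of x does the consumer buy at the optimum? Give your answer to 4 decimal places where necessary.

x* = 2.5316

Perfect substitutes: compare marginal utility per dollar. 6/P_x vs 3/P_y → 0.211 vs 0.1174.
x gives more utility per dollar, so spend all income on x: x* = M/P_x, y* = 0.
Numerically: x* = 2.5316, y* = 0.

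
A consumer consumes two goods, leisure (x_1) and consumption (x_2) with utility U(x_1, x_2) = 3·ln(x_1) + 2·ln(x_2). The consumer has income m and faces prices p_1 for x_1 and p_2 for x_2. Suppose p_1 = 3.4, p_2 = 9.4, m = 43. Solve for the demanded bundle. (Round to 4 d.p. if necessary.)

At p_1=3.4, p_2=9.4, m=43: x_1* = 0.6·43/3.4 = 7.5882, x_2* = 1.8298.

x_1* = 7.5882, x_2* = 1.8298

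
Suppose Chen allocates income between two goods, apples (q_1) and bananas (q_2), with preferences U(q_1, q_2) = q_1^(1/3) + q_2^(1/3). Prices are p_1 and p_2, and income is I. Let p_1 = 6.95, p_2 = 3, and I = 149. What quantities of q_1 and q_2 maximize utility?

Numerically q_2/q_1 = 3.526106, so q_1* = 149/(6.95 + 3·3.526106) = 8.5005 and q_2* = 3.526106·8.5005 = 29.9738.

q_1* = 8.5005, q_2* = 29.9738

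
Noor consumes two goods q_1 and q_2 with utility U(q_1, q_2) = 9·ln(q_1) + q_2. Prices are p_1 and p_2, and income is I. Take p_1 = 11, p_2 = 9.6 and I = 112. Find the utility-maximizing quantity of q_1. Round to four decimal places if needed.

MU_q_1 = 9/q_1, MU_q_2 = 1. Tangency: 9/q_1 = p_1/p_2.
So q_1*(p_1,p_2) = 9·p_2/p_1, independent of income; and q_2* = (I − 9·p_2)/p_2.
At the given prices: q_1* = 9·9.6/11 = 7.8545.

q_1* = 7.8545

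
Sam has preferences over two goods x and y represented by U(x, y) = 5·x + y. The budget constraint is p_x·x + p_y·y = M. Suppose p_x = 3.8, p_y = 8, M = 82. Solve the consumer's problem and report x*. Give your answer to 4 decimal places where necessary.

Perfect substitutes: compare marginal utility per dollar. 5/p_x vs 1/p_y → 1.3158 vs 0.125.
x gives more utility per dollar, so spend all income on x: x* = M/p_x, y* = 0.
Numerically: x* = 21.5789, y* = 0.

x* = 21.5789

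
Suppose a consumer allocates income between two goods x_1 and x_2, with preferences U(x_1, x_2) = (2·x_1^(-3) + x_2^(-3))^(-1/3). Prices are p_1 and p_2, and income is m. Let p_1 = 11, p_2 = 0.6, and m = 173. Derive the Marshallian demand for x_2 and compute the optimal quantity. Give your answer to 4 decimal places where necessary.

With the ratio pinned down, the budget gives x_1* = m/(p_1 + p_2·(x_2/x_1)) and x_2* = (x_2/x_1)·x_1*.
Numerically x_2/x_1 = 1.740014, so x_1* = 173/(11 + 0.6·1.740014) = 14.364 and x_2* = 1.740014·14.364 = 24.9935.

x_2* = 24.9935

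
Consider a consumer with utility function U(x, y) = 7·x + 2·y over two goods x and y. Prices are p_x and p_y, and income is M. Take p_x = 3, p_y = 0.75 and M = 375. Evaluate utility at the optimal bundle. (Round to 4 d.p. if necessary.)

Linear utility — the consumer picks whichever good has higher MU/price: 7/3 = 2.3333 vs 2/0.75 = 2.6667.
y gives more utility per dollar, so spend all income on y: y* = M/p_y, x* = 0.
Numerically: x* = 0, y* = 500.
Utility at the optimum: U(0, 500) = 1000.

V = 1000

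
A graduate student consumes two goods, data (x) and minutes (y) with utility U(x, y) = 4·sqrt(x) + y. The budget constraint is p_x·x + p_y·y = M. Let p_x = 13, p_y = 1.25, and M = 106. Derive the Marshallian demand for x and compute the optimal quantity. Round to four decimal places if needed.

x* = 0.037

Set MRS = p_x/p_y: 2·x^(−1/2) = p_x/p_y.
Solve: √x = 2·p_y/p_x, so x*(p_x,p_y) = (2·p_y/p_x)², and y* = (M − p_x·x*)/p_y.
Plugging in: x* = (2·1.25/13)² = 0.037.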